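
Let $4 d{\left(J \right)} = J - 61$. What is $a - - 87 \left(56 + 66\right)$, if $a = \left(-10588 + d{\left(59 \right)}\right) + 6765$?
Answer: $\frac{13581}{2} \approx 6790.5$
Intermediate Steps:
$d{\left(J \right)} = - \frac{61}{4} + \frac{J}{4}$ ($d{\left(J \right)} = \frac{J - 61}{4} = \frac{-61 + J}{4} = - \frac{61}{4} + \frac{J}{4}$)
$a = - \frac{7647}{2}$ ($a = \left(-10588 + \left(- \frac{61}{4} + \frac{1}{4} \cdot 59\right)\right) + 6765 = \left(-10588 + \left(- \frac{61}{4} + \frac{59}{4}\right)\right) + 6765 = \left(-10588 - \frac{1}{2}\right) + 6765 = - \frac{21177}{2} + 6765 = - \frac{7647}{2} \approx -3823.5$)
$a - - 87 \left(56 + 66\right) = - \frac{7647}{2} - - 87 \left(56 + 66\right) = - \frac{7647}{2} - \left(-87\right) 122 = - \frac{7647}{2} - -10614 = - \frac{7647}{2} + 10614 = \frac{13581}{2}$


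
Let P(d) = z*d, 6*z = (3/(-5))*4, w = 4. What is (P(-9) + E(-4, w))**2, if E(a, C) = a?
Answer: 4/25 ≈ 0.16000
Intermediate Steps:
z = -2/5 (z = ((3/(-5))*4)/6 = ((3*(-1/5))*4)/6 = (-3/5*4)/6 = (1/6)*(-12/5) = -2/5 ≈ -0.40000)
P(d) = -2*d/5
(P(-9) + E(-4, w))**2 = (-2/5*(-9) - 4)**2 = (18/5 - 4)**2 = (-2/5)**2 = 4/25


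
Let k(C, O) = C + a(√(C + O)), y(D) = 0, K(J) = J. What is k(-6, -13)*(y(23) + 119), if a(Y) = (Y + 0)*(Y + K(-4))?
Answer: -2975 - 476*I*√19 ≈ -2975.0 - 2074.8*I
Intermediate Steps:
a(Y) = Y*(-4 + Y) (a(Y) = (Y + 0)*(Y - 4) = Y*(-4 + Y))
k(C, O) = C + √(C + O)*(-4 + √(C + O))
k(-6, -13)*(y(23) + 119) = (-13 - 4*√(-6 - 13) + 2*(-6))*(0 + 119) = (-13 - 4*I*√19 - 12)*119 = (-25 - 4*I*√19)*119 = -2975 - 476*I*√19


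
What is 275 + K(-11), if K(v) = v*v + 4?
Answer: 400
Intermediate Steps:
K(v) = 4 + v² (K(v) = v² + 4 = 4 + v²)
275 + K(-11) = 275 + (4 + (-11)²) = 275 + (4 + 121) = 275 + 125 = 400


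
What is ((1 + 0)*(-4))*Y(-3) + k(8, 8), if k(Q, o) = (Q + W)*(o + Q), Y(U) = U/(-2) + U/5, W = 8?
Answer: 1262/5 ≈ 252.40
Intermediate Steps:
Y(U) = -3*U/10 (Y(U) = U*(-½) + U*(⅕) = -U/2 + U/5 = -3*U/10)
k(Q, o) = (8 + Q)*(Q + o) (k(Q, o) = (Q + 8)*(o + Q) = (8 + Q)*(Q + o))
((1 + 0)*(-4))*Y(-3) + k(8, 8) = ((1 + 0)*(-4))*(-3/10*(-3)) + (8² + 8*8 + 8*8 + 8*8) = (1*(-4))*(9/10) + (64 + 64 + 64 + 64) = -4*9/10 + 256 = -18/5 + 256 = 1262/5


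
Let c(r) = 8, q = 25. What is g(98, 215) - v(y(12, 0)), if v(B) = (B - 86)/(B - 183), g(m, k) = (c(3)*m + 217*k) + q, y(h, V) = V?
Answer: 8685826/183 ≈ 47464.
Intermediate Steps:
g(m, k) = 25 + 8*m + 217*k (g(m, k) = (8*m + 217*k) + 25 = 25 + 8*m + 217*k)
v(B) = (-86 + B)/(-183 + B)
g(98, 215) - v(y(12, 0)) = (25 + 8*98 + 217*215) - (-86 + 0)/(-183 + 0) = (25 + 784 + 46655) - (-86)/(-183) = 47464 - (-1)*(-86)/183 = 47464 - 1*86/183 = 47464 - 86/183 = 8685826/183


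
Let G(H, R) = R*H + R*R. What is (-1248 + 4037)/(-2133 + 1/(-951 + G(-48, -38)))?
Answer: -6462113/4942160 ≈ -1.3075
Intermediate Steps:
G(H, R) = R² + H*R (G(H, R) = H*R + R² = R² + H*R)
(-1248 + 4037)/(-2133 + 1/(-951 + G(-48, -38))) = (-1248 + 4037)/(-2133 + 1/(-951 - 38*(-48 - 38))) = 2789/(-2133 + 1/(-951 - 38*(-86))) = 2789/(-2133 + 1/(-951 + 3268)) = 2789/(-2133 + 1/2317) = 2789/(-4942160/2317) = 2789*(-2317/4942160) = -6462113/4942160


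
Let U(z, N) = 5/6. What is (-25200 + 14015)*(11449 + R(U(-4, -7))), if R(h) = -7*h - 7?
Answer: -767481145/6 ≈ -1.2791e+8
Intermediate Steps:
U(z, N) = ⅚ (U(z, N) = 5*(⅙) = ⅚)
R(h) = -7 - 7*h
(-25200 + 14015)*(11449 + R(U(-4, -7))) = (-25200 + 14015)*(11449 + (-7 - 7*⅚)) = -11185*(11449 + (-7 - 35/6)) = -11185*(11449 - 77/6) = -11185*68617/6 = -767481145/6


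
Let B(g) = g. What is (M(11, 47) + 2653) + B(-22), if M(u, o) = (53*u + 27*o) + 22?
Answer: 4505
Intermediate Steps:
M(u, o) = 22 + 27*o + 53*u (M(u, o) = (27*o + 53*u) + 22 = 22 + 27*o + 53*u)
(M(11, 47) + 2653) + B(-22) = ((22 + 27*47 + 53*11) + 2653) - 22 = ((22 + 1269 + 583) + 2653) - 22 = (1874 + 2653) - 22 = 4527 - 22 = 4505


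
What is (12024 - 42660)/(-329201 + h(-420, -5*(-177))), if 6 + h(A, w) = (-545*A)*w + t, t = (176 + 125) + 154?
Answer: -851/5617993 ≈ -0.00015148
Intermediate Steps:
t = 455 (t = 301 + 154 = 455)
h(A, w) = 449 - 545*A*w (h(A, w) = -6 + ((-545*A)*w + 455) = -6 + (-545*A*w + 455) = -6 + (455 - 545*A*w) = 449 - 545*A*w)
(12024 - 42660)/(-329201 + h(-420, -5*(-177))) = (12024 - 42660)/(-329201 + (449 - 545*(-420)*(-5*(-177)))) = -30636/(-329201 + (449 - 545*(-420)*885)) = -30636/(-329201 + (449 + 202576500)) = -30636/(-329201 + 202576949) = -30636/202247748 = -30636*1/202247748 = -851/5617993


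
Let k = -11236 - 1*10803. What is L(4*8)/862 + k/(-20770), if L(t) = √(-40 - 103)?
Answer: 22039/20770 + I*√143/862 ≈ 1.0611 + 0.013873*I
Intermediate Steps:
L(t) = I*√143 (L(t) = √(-143) = I*√143)
k = -22039 (k = -11236 - 10803 = -22039)
L(4*8)/862 + k/(-20770) = (I*√143)/862 - 22039/(-20770) = (I*√143)*(1/862) - 22039*(-1/20770) = I*√143/862 + 22039/20770 = 22039/20770 + I*√143/862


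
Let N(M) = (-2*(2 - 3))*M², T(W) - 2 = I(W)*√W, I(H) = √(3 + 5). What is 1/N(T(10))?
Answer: 21/2888 - √5/722 ≈ 0.0041744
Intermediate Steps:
I(H) = 2*√2 (I(H) = √8 = 2*√2)
T(W) = 2 + 2*√2*√W (T(W) = 2 + (2*√2)*√W = 2 + 2*√2*√W)
N(M) = 2*M² (N(M) = (-2*(-1))*M² = 2*M²)
1/N(T(10)) = 1/(2*(2 + 2*√2*√10)²) = 1/(2*(2 + 4*√5)²)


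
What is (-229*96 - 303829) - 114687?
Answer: -440500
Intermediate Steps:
(-229*96 - 303829) - 114687 = (-21984 - 303829) - 114687 = -325813 - 114687 = -440500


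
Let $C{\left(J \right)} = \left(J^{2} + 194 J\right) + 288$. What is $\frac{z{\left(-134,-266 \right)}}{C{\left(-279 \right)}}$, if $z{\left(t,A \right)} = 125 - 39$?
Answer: $\frac{86}{24003} \approx 0.0035829$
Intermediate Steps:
$z{\left(t,A \right)} = 86$
$C{\left(J \right)} = 288 + J^{2} + 194 J$
$\frac{z{\left(-134,-266 \right)}}{C{\left(-279 \right)}} = \frac{86}{288 + \left(-279\right)^{2} + 194 \left(-279\right)} = \frac{86}{288 + 77841 - 54126} = \frac{86}{24003}$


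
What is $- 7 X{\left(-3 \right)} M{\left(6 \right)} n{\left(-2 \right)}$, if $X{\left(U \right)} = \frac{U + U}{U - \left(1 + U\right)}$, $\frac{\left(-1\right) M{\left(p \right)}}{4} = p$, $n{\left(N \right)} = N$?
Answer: $-2016$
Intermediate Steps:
$M{\left(p \right)} = - 4 p$
$X{\left(U \right)} = - 2 U$ ($X{\left(U \right)} = \frac{2 U}{-1} = 2 U \left(-1\right) = - 2 U$)
$- 7 X{\left(-3 \right)} M{\left(6 \right)} n{\left(-2 \right)} = - 7 \left(\left(-2\right) \left(-3\right)\right) \left(-4\right) 6 \left(-2\right) = \left(-7\right) 6 \left(\left(-24\right) \left(-2\right)\right) = \left(-42\right) 48 = -2016$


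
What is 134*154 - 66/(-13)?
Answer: 268334/13 ≈ 20641.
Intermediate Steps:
134*154 - 66/(-13) = 20636 - 66*(-1/13) = 20636 + 66/13 = 268334/13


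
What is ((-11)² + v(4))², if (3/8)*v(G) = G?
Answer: 156025/9 ≈ 17336.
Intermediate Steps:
v(G) = 8*G/3
((-11)² + v(4))² = ((-11)² + (8/3)*4)² = (121 + 32/3)² = (395/3)² = 156025/9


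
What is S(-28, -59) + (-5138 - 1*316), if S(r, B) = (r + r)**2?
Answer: -2318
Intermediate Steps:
S(r, B) = 4*r**2 (S(r, B) = (2*r)**2 = 4*r**2)
S(-28, -59) + (-5138 - 1*316) = 4*(-28)**2 + (-5138 - 1*316) = 4*784 + (-5138 - 316) = 3136 - 5454 = -2318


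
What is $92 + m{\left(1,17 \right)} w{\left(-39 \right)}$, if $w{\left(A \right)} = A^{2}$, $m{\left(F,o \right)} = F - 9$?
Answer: $-12076$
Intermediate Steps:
$m{\left(F,o \right)} = -9 + F$ ($m{\left(F,o \right)} = F - 9 = -9 + F$)
$92 + m{\left(1,17 \right)} w{\left(-39 \right)} = 92 + \left(-9 + 1\right) \left(-39\right)^{2} = 92 - 12168 = -12076$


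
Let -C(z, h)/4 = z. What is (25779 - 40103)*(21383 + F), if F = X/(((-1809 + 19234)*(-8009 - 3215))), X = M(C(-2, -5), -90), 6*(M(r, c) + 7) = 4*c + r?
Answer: -44927748654101257/146683650 ≈ -3.0629e+8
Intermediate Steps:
C(z, h) = -4*z
M(r, c) = -7 + r/6 + 2*c/3 (M(r, c) = -7 + (4*c + r)/6 = -7 + (r + 4*c)/6 = -7 + (r/6 + 2*c/3) = -7 + r/6 + 2*c/3)
X = -197/3 (X = -7 + (-4*(-2))/6 + (⅔)*(-90) = -7 + (⅙)*8 - 60 = -7 + 4/3 - 60 = -197/3 ≈ -65.667)
F = 197/586734600 (F = -197*1/((-8009 - 3215)*(-1809 + 19234))/3 = -197/(3*(17425*(-11224))) = -197/3/(-195578200) = -197/3*(-1/195578200) = 197/586734600 ≈ 3.3576e-7)
(25779 - 40103)*(21383 + F) = (25779 - 40103)*(21383 + 197/586734600) = -14324*12546145951997/586734600 = -44927748654101257/146683650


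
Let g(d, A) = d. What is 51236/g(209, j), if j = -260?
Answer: 51236/209 ≈ 245.15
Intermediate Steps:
51236/g(209, j) = 51236/209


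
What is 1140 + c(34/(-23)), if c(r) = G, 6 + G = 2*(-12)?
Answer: 1110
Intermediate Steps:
G = -30 (G = -6 + 2*(-12) = -6 - 24 = -30)
c(r) = -30
1140 + c(34/(-23)) = 1140 - 30 = 1110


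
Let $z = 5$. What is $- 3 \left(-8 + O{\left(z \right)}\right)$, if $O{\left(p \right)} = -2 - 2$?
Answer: $36$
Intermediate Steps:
$O{\left(p \right)} = -4$
$- 3 \left(-8 + O{\left(z \right)}\right) = - 3 \left(-8 - 4\right) = \left(-3\right) \left(-12\right) = 36$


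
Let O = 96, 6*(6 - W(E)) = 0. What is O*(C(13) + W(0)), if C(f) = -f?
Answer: -672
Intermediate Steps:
W(E) = 6 (W(E) = 6 - ⅙*0 = 6 + 0 = 6)
O*(C(13) + W(0)) = 96*(-1*13 + 6) = 96*(-13 + 6) = 96*(-7) = -672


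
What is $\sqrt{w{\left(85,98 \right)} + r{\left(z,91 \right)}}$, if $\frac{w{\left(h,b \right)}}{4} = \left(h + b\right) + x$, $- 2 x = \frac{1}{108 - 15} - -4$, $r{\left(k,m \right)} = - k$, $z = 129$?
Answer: $\frac{\sqrt{5145969}}{93} \approx 24.392$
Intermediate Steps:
$x = - \frac{373}{186}$ ($x = - \frac{\frac{1}{108 - 15} - -4}{2} = - \frac{\frac{1}{93} + 4}{2} = \left(- \frac{1}{2}\right) \frac{373}{93} = - \frac{373}{186} \approx -2.0054$)
$w{\left(h,b \right)} = - \frac{746}{93} + 4 b + 4 h$ ($w{\left(h,b \right)} = 4 \left(\left(h + b\right) - \frac{373}{186}\right) = 4 \left(\left(b + h\right) - \frac{373}{186}\right) = 4 \left(- \frac{373}{186} + b + h\right) = - \frac{746}{93} + 4 b + 4 h$)
$\sqrt{w{\left(85,98 \right)} + r{\left(z,91 \right)}} = \sqrt{\left(- \frac{746}{93} + 4 \cdot 98 + 4 \cdot 85\right) - 129} = \sqrt{\left(- \frac{746}{93} + 392 + 340\right) - 129} = \sqrt{\frac{67330}{93} - 129} = \sqrt{\frac{55333}{93}} = \frac{\sqrt{5145969}}{93}$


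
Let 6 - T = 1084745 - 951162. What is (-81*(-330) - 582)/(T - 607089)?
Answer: -13074/370333 ≈ -0.035303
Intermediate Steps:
T = -133577 (T = 6 - (1084745 - 951162) = 6 - 1*133583 = 6 - 133583 = -133577)
(-81*(-330) - 582)/(T - 607089) = (-81*(-330) - 582)/(-133577 - 607089) = (26730 - 582)/(-740666) = 26148*(-1/740666) = -13074/370333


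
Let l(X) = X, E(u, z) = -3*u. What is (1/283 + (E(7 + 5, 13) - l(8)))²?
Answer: 155027401/80089 ≈ 1935.7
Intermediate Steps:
(1/283 + (E(7 + 5, 13) - l(8)))² = (1/283 + (-3*(7 + 5) - 1*8))² = (1/283 + (-3*12 - 8))² = (1/283 + (-36 - 8))² = (1/283 - 44)² = (-12451/283)² = 155027401/80089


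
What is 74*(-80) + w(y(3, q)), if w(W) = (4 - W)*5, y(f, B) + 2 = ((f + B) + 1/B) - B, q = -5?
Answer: -5904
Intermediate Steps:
y(f, B) = -2 + f + 1/B (y(f, B) = -2 + (((f + B) + 1/B) - B) = -2 + (((B + f) + 1/B) - B) = -2 + ((B + f + 1/B) - B) = -2 + (f + 1/B) = -2 + f + 1/B)
w(W) = 20 - 5*W
74*(-80) + w(y(3, q)) = 74*(-80) + (20 - 5*(-2 + 3 + 1/(-5))) = -5920 + (20 - 5*(-2 + 3 - ⅕)) = -5920 + (20 - 5*⅘) = -5920 + (20 - 4) = -5920 + 16 = -5904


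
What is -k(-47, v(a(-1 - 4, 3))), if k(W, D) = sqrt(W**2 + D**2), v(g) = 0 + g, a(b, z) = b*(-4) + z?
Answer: -37*sqrt(2) ≈ -52.326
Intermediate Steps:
a(b, z) = z - 4*b (a(b, z) = -4*b + z = z - 4*b)
v(g) = g
k(W, D) = sqrt(D**2 + W**2)
-k(-47, v(a(-1 - 4, 3))) = -sqrt((3 - 4*(-1 - 4))**2 + (-47)**2) = -sqrt((3 - 4*(-5))**2 + 2209) = -sqrt((3 + 20)**2 + 2209) = -sqrt(23**2 + 2209) = -sqrt(529 + 2209) = -sqrt(2738) = -37*sqrt(2)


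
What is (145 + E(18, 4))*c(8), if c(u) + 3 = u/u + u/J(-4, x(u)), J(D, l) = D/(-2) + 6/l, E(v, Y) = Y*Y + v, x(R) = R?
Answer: 1790/11 ≈ 162.73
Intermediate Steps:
E(v, Y) = v + Y**2 (E(v, Y) = Y**2 + v = v + Y**2)
J(D, l) = 6/l - D/2 (J(D, l) = D*(-1/2) + 6/l = -D/2 + 6/l = 6/l - D/2)
c(u) = -2 + u/(2 + 6/u) (c(u) = -3 + (u/u + u/(6/u - 1/2*(-4))) = -3 + (1 + u/(6/u + 2)) = -3 + (1 + u/(2 + 6/u)) = -2 + u/(2 + 6/u))
(145 + E(18, 4))*c(8) = (145 + (18 + 4**2))*(-2 + 8/(2 + 6/8)) = (145 + (18 + 16))*(-2 + 8/(2 + 6*(1/8))) = (145 + 34)*(-2 + 8/(2 + 3/4)) = 179*(-2 + 8/(11/4)) = 179*(-2 + 8*(4/11)) = 179*(-2 + 32/11) = 179*(10/11) = 1790/11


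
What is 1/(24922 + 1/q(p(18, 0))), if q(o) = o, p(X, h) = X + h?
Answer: 18/448597 ≈ 4.0125e-5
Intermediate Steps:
1/(24922 + 1/q(p(18, 0))) = 1/(24922 + 1/(18 + 0)) = 1/(24922 + 1/18) = 1/(448597/18) = 18/448597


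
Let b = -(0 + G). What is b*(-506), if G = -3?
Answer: -1518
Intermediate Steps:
b = 3 (b = -(0 - 3) = -1*(-3) = 3)
b*(-506) = 3*(-506) = -1518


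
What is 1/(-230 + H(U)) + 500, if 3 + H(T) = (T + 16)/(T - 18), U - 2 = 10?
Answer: 356497/713 ≈ 500.00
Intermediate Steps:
U = 12 (U = 2 + 10 = 12)
H(T) = -3 + (16 + T)/(-18 + T) (H(T) = -3 + (T + 16)/(T - 18) = -3 + (16 + T)/(-18 + T))
1/(-230 + H(U)) + 500 = 1/(-230 + 2*(35 - 1*12)/(-18 + 12)) + 500 = 1/(-230 + 2*(35 - 12)/(-6)) + 500 = 1/(-230 + 2*(-⅙)*23) + 500 = 1/(-230 - 23/3) + 500 = 1/(-713/3) + 500 = -3/713 + 500 = 356497/713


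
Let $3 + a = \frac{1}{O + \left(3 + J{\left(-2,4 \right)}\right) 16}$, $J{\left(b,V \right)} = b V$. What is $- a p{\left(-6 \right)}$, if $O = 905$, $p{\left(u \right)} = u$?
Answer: $- \frac{4948}{275} \approx -17.993$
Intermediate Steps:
$J{\left(b,V \right)} = V b$
$a = - \frac{2474}{825}$ ($a = -3 + \frac{1}{905 + \left(3 + 4 \left(-2\right)\right) 16} = -3 + \frac{1}{905 + \left(3 - 8\right) 16} = -3 + \frac{1}{905 - 80} = -3 + \frac{1}{825} = - \frac{2474}{825} \approx -2.9988$)
$- a p{\left(-6 \right)} = - \frac{\left(-2474\right) \left(-6\right)}{825} = \left(-1\right) \frac{4948}{275} = - \frac{4948}{275}$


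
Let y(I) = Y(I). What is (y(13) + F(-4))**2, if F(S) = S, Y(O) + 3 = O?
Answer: 36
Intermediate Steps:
Y(O) = -3 + O
y(I) = -3 + I
(y(13) + F(-4))**2 = ((-3 + 13) - 4)**2 = (10 - 4)**2 = 6**2 = 36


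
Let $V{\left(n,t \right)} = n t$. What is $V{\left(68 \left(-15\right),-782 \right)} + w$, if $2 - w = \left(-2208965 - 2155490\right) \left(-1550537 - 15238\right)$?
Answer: $-6833753729983$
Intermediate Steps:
$w = -6833754527623$ ($w = 2 - \left(-2208965 - 2155490\right) \left(-1550537 - 15238\right) = 2 - \left(-4364455\right) \left(-1565775\right) = 2 - 6833754527625 = -6833754527623$)
$V{\left(68 \left(-15\right),-782 \right)} + w = 68 \left(-15\right) \left(-782\right) - 6833754527623 = \left(-1020\right) \left(-782\right) - 6833754527623 = 797640 - 6833754527623 = -6833753729983$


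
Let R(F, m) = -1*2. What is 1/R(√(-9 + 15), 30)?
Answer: -½ ≈ -0.50000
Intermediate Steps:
R(F, m) = -2
1/R(√(-9 + 15), 30) = 1/(-2) = -½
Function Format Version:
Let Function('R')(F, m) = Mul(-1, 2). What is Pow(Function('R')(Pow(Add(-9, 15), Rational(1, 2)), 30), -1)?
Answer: Rational(-1, 2) ≈ -0.50000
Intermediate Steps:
Function('R')(F, m) = -2
Pow(Function('R')(Pow(Add(-9, 15), Rational(1, 2)), 30), -1) = Pow(-2, -1) = Rational(-1, 2)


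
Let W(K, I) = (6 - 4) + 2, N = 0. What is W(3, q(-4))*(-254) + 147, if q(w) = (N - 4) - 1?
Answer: -869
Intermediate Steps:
q(w) = -5 (q(w) = (0 - 4) - 1 = -4 - 1 = -5)
W(K, I) = 4 (W(K, I) = 2 + 2 = 4)
W(3, q(-4))*(-254) + 147 = 4*(-254) + 147 = -1016 + 147 = -869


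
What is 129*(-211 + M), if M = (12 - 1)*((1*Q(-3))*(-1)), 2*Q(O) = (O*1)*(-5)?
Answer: -75723/2 ≈ -37862.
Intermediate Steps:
Q(O) = -5*O/2 (Q(O) = ((O*1)*(-5))/2 = (O*(-5))/2 = (-5*O)/2 = -5*O/2)
M = -165/2 (M = (12 - 1)*((1*(-5/2*(-3)))*(-1)) = 11*((1*(15/2))*(-1)) = 11*((15/2)*(-1)) = 11*(-15/2) = -165/2 ≈ -82.500)
129*(-211 + M) = 129*(-211 - 165/2) = 129*(-587/2) = -75723/2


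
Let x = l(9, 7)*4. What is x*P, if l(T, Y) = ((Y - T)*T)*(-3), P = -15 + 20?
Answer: 1080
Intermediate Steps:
P = 5
l(T, Y) = -3*T*(Y - T) (l(T, Y) = (T*(Y - T))*(-3) = -3*T*(Y - T))
x = 216 (x = (3*9*(9 - 1*7))*4 = (3*9*(9 - 7))*4 = (3*9*2)*4 = 54*4 = 216)
x*P = 216*5 = 1080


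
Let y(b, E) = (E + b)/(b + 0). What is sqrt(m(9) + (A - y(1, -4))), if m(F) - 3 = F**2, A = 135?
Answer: sqrt(222) ≈ 14.900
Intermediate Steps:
y(b, E) = (E + b)/b
m(F) = 3 + F**2
sqrt(m(9) + (A - y(1, -4))) = sqrt((3 + 9**2) + (135 - (-4 + 1)/1)) = sqrt((3 + 81) + (135 - (-3))) = sqrt(84 + (135 - 1*(-3))) = sqrt(84 + (135 + 3)) = sqrt(84 + 138) = sqrt(222)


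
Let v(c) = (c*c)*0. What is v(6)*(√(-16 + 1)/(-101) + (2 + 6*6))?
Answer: 0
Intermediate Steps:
v(c) = 0 (v(c) = c²*0 = 0)
v(6)*(√(-16 + 1)/(-101) + (2 + 6*6)) = 0*(√(-16 + 1)/(-101) + (2 + 6*6)) = 0*(√(-15)*(-1/101) + (2 + 36)) = 0*((I*√15)*(-1/101) + 38) = 0*(-I*√15/101 + 38) = 0*(38 - I*√15/101) = 0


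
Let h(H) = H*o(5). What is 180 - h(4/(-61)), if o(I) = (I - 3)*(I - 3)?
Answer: 10996/61 ≈ 180.26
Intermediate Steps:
o(I) = (-3 + I)**2 (o(I) = (-3 + I)*(-3 + I) = (-3 + I)**2)
h(H) = 4*H (h(H) = H*(-3 + 5)**2 = H*2**2 = H*4 = 4*H)
180 - h(4/(-61)) = 180 - 4*4/(-61) = 180 - 4*4*(-1/61) = 180 - 4*(-4)/61 = 180 - 1*(-16/61) = 180 + 16/61 = 10996/61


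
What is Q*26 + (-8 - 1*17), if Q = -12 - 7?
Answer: -519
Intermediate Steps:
Q = -19
Q*26 + (-8 - 1*17) = -19*26 + (-8 - 1*17) = -494 + (-8 - 17) = -494 - 25 = -519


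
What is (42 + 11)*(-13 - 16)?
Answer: -1537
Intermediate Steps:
(42 + 11)*(-13 - 16) = 53*(-29) = -1537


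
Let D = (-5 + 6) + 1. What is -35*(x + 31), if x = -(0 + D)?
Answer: -1015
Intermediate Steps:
D = 2 (D = 1 + 1 = 2)
x = -2 (x = -(0 + 2) = -1*2 = -2)
-35*(x + 31) = -35*(-2 + 31) = -35*29 = -1015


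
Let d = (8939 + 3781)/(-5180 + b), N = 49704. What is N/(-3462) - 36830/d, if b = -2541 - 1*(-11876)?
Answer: -2946763451/244648 ≈ -12045.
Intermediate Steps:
b = 9335 (b = -2541 + 11876 = 9335)
d = 848/277 (d = (8939 + 3781)/(-5180 + 9335) = 12720/4155 = 12720*(1/4155) = 848/277 ≈ 3.0614)
N/(-3462) - 36830/d = 49704/(-3462) - 36830/848/277 = 49704*(-1/3462) - 36830*277/848 = -8284/577 - 5100955/424 = -2946763451/244648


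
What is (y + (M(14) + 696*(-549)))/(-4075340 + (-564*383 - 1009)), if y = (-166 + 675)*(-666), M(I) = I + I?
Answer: 721070/4292361 ≈ 0.16799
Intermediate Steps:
M(I) = 2*I
y = -338994 (y = 509*(-666) = -338994)
(y + (M(14) + 696*(-549)))/(-4075340 + (-564*383 - 1009)) = (-338994 + (2*14 + 696*(-549)))/(-4075340 + (-564*383 - 1009)) = (-338994 + (28 - 382104))/(-4075340 + (-216012 - 1009)) = (-338994 - 382076)/(-4075340 - 217021) = -721070/(-4292361) = -721070*(-1/4292361) = 721070/4292361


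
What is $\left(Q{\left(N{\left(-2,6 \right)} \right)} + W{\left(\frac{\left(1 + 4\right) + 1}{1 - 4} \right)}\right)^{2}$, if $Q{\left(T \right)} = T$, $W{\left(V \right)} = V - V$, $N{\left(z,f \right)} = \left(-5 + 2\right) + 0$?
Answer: $9$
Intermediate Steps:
$N{\left(z,f \right)} = -3$ ($N{\left(z,f \right)} = -3 + 0 = -3$)
$W{\left(V \right)} = 0$
$\left(Q{\left(N{\left(-2,6 \right)} \right)} + W{\left(\frac{\left(1 + 4\right) + 1}{1 - 4} \right)}\right)^{2} = \left(-3 + 0\right)^{2} = \left(-3\right)^{2} = 9$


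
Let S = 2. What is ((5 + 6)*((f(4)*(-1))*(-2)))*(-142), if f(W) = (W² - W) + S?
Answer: -43736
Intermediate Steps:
f(W) = 2 + W² - W (f(W) = (W² - W) + 2 = 2 + W² - W)
((5 + 6)*((f(4)*(-1))*(-2)))*(-142) = ((5 + 6)*(((2 + 4² - 1*4)*(-1))*(-2)))*(-142) = (11*(((2 + 16 - 4)*(-1))*(-2)))*(-142) = (11*((14*(-1))*(-2)))*(-142) = (11*(-14*(-2)))*(-142) = (11*28)*(-142) = 308*(-142) = -43736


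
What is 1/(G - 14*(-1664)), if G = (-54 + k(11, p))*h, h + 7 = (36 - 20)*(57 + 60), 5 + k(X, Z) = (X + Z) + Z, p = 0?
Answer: -1/66224 ≈ -1.5100e-5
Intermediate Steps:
k(X, Z) = -5 + X + 2*Z (k(X, Z) = -5 + ((X + Z) + Z) = -5 + (X + 2*Z) = -5 + X + 2*Z)
h = 1865 (h = -7 + (36 - 20)*(57 + 60) = -7 + 16*117 = -7 + 1872 = 1865)
G = -89520 (G = (-54 + (-5 + 11 + 2*0))*1865 = (-54 + (-5 + 11 + 0))*1865 = (-54 + 6)*1865 = -48*1865 = -89520)
1/(G - 14*(-1664)) = 1/(-89520 - 14*(-1664)) = 1/(-89520 + 23296) = 1/(-66224) = -1/66224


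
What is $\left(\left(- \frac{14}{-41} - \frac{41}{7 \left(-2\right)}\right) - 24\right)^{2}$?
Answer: $\frac{141586201}{329476} \approx 429.73$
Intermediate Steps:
$\left(\left(- \frac{14}{-41} - \frac{41}{7 \left(-2\right)}\right) - 24\right)^{2} = \left(\left(\left(-14\right) \left(- \frac{1}{41}\right) - \frac{41}{-14}\right) - 24\right)^{2} = \left(\left(\frac{14}{41} - - \frac{41}{14}\right) - 24\right)^{2} = \left(\left(\frac{14}{41} + \frac{41}{14}\right) - 24\right)^{2} = \left(\frac{1877}{574} - 24\right)^{2} = \left(- \frac{11899}{574}\right)^{2} = \frac{141586201}{329476}$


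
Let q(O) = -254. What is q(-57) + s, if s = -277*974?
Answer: -270052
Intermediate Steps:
s = -269798
q(-57) + s = -254 - 269798 = -270052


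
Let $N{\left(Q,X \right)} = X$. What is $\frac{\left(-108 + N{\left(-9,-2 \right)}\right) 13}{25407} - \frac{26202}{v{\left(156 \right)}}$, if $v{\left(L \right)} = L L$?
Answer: $- \frac{38917483}{34350264} \approx -1.133$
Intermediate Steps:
$v{\left(L \right)} = L^{2}$
$\frac{\left(-108 + N{\left(-9,-2 \right)}\right) 13}{25407} - \frac{26202}{v{\left(156 \right)}} = \frac{\left(-108 - 2\right) 13}{25407} - \frac{26202}{156^{2}} = \left(-110\right) 13 \cdot \frac{1}{25407} - \frac{26202}{24336} = \left(-1430\right) \frac{1}{25407} - \frac{4367}{4056} = - \frac{1430}{25407} - \frac{4367}{4056} = - \frac{38917483}{34350264}$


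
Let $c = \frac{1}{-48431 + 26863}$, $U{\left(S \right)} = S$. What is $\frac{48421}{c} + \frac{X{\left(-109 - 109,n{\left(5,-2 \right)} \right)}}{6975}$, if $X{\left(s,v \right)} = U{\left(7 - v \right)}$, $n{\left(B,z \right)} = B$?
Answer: $- \frac{7284300292798}{6975} \approx -1.0443 \cdot 10^{9}$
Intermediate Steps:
$X{\left(s,v \right)} = 7 - v$
$c = - \frac{1}{21568}$ ($c = \frac{1}{-21568} = - \frac{1}{21568} \approx -4.6365 \cdot 10^{-5}$)
$\frac{48421}{c} + \frac{X{\left(-109 - 109,n{\left(5,-2 \right)} \right)}}{6975} = \frac{48421}{- \frac{1}{21568}} + \frac{7 - 5}{6975} = 48421 \left(-21568\right) + \left(7 - 5\right) \frac{1}{6975} = -1044344128 + 2 \cdot \frac{1}{6975} = -1044344128 + \frac{2}{6975} = - \frac{7284300292798}{6975}$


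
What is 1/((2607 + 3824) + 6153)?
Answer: 1/12584 ≈ 7.9466e-5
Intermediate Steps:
1/((2607 + 3824) + 6153) = 1/(6431 + 6153) = 1/12584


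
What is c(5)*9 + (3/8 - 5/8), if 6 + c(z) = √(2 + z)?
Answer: -217/4 + 9*√7 ≈ -30.438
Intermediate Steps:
c(z) = -6 + √(2 + z)
c(5)*9 + (3/8 - 5/8) = (-6 + √(2 + 5))*9 + (3/8 - 5/8) = (-6 + √7)*9 + (3*(⅛) - 5*⅛) = (-54 + 9*√7) + (3/8 - 5/8) = (-54 + 9*√7) - ¼ = -217/4 + 9*√7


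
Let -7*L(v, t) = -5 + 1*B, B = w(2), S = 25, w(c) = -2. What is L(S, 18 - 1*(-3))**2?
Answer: 1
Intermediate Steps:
B = -2
L(v, t) = 1 (L(v, t) = -(-5 + 1*(-2))/7 = -(-5 - 2)/7 = -1/7*(-7) = 1)
L(S, 18 - 1*(-3))**2 = 1**2 = 1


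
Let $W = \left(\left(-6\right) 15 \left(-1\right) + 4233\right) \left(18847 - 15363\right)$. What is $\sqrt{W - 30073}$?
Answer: $\sqrt{15031259} \approx 3877.0$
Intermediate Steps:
$W = 15061332$ ($W = \left(\left(-90\right) \left(-1\right) + 4233\right) 3484 = \left(90 + 4233\right) 3484 = 4323 \cdot 3484 = 15061332$)
$\sqrt{W - 30073} = \sqrt{15061332 - 30073} = \sqrt{15031259}$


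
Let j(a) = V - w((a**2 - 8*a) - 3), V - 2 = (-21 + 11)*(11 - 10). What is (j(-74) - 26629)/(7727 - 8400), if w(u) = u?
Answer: 32702/673 ≈ 48.591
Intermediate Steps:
V = -8 (V = 2 + (-21 + 11)*(11 - 10) = 2 - 10*1 = 2 - 10 = -8)
j(a) = -5 - a**2 + 8*a (j(a) = -8 - ((a**2 - 8*a) - 3) = -8 - (-3 + a**2 - 8*a) = -8 + (3 - a**2 + 8*a) = -5 - a**2 + 8*a)
(j(-74) - 26629)/(7727 - 8400) = ((-5 - 1*(-74)**2 + 8*(-74)) - 26629)/(7727 - 8400) = ((-5 - 1*5476 - 592) - 26629)/(-673) = ((-5 - 5476 - 592) - 26629)*(-1/673) = (-6073 - 26629)*(-1/673) = -32702*(-1/673) = 32702/673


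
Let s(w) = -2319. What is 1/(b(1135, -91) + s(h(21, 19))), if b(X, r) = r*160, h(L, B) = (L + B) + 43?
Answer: -1/16879 ≈ -5.9245e-5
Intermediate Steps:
h(L, B) = 43 + B + L (h(L, B) = (B + L) + 43 = 43 + B + L)
b(X, r) = 160*r
1/(b(1135, -91) + s(h(21, 19))) = 1/(160*(-91) - 2319) = 1/(-14560 - 2319) = 1/(-16879) = -1/16879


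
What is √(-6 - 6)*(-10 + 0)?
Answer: -20*I*√3 ≈ -34.641*I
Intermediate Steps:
√(-6 - 6)*(-10 + 0) = √(-12)*(-10) = (2*I*√3)*(-10) = -20*I*√3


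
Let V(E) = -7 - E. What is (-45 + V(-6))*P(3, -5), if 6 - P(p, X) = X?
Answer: -506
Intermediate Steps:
P(p, X) = 6 - X
(-45 + V(-6))*P(3, -5) = (-45 + (-7 - 1*(-6)))*(6 - 1*(-5)) = (-45 + (-7 + 6))*(6 + 5) = (-45 - 1)*11 = -46*11 = -506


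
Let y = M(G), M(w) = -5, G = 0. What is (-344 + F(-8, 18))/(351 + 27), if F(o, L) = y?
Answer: -349/378 ≈ -0.92328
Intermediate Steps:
y = -5
F(o, L) = -5
(-344 + F(-8, 18))/(351 + 27) = (-344 - 5)/(351 + 27) = -349/378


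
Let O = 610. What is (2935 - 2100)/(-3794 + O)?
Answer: -835/3184 ≈ -0.26225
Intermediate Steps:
(2935 - 2100)/(-3794 + O) = (2935 - 2100)/(-3794 + 610) = 835/(-3184) = 835*(-1/3184) = -835/3184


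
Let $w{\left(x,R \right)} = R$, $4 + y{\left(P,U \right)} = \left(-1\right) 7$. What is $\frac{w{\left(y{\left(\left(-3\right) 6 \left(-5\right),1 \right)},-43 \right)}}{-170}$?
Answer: $\frac{43}{170} \approx 0.25294$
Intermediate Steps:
$y{\left(P,U \right)} = -11$ ($y{\left(P,U \right)} = -4 - 7 = -11$)
$\frac{w{\left(y{\left(\left(-3\right) 6 \left(-5\right),1 \right)},-43 \right)}}{-170} = - \frac{43}{-170} = \left(-43\right) \left(- \frac{1}{170}\right) = \frac{43}{170}$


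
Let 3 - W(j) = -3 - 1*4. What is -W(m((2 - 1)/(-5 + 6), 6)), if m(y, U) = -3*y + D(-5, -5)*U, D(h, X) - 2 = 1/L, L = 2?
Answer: -10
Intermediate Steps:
D(h, X) = 5/2 (D(h, X) = 2 + 1/2 = 2 + ½ = 5/2)
m(y, U) = -3*y + 5*U/2
W(j) = 10 (W(j) = 3 - (-3 - 1*4) = 3 - (-3 - 4) = 3 - 1*(-7) = 3 + 7 = 10)
-W(m((2 - 1)/(-5 + 6), 6)) = -1*10 = -10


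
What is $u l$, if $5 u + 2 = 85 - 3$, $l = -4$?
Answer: $-64$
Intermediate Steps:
$u = 16$ ($u = - \frac{2}{5} + \frac{85 - 3}{5} = - \frac{2}{5} + \frac{1}{5} \cdot 82 = - \frac{2}{5} + \frac{82}{5} = 16$)
$u l = 16 \left(-4\right) = -64$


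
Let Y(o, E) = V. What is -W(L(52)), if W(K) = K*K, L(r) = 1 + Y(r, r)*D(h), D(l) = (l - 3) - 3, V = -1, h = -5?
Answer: -144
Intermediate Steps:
D(l) = -6 + l (D(l) = (-3 + l) - 3 = -6 + l)
Y(o, E) = -1
L(r) = 12 (L(r) = 1 - (-6 - 5) = 1 - 1*(-11) = 1 + 11 = 12)
W(K) = K²
-W(L(52)) = -1*12² = -1*144 = -144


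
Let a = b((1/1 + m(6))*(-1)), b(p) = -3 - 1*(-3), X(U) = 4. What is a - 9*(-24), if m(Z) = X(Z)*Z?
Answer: 216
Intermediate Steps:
m(Z) = 4*Z
b(p) = 0 (b(p) = -3 + 3 = 0)
a = 0
a - 9*(-24) = 0 - 9*(-24) = 0 + 216 = 216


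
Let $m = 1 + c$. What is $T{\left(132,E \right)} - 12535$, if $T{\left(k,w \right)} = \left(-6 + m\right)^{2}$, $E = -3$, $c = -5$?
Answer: $-12435$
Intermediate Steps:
$m = -4$ ($m = 1 - 5 = -4$)
$T{\left(k,w \right)} = 100$ ($T{\left(k,w \right)} = \left(-6 - 4\right)^{2} = \left(-10\right)^{2} = 100$)
$T{\left(132,E \right)} - 12535 = 100 - 12535 = -12435$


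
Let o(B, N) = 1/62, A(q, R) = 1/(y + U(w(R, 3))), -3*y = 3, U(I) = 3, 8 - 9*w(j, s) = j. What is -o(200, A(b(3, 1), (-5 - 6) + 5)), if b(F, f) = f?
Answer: -1/62 ≈ -0.016129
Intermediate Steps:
w(j, s) = 8/9 - j/9
y = -1 (y = -⅓*3 = -1)
A(q, R) = ½ (A(q, R) = 1/(-1 + 3) = 1/2 = ½)
o(B, N) = 1/62
-o(200, A(b(3, 1), (-5 - 6) + 5)) = -1*1/62 = -1/62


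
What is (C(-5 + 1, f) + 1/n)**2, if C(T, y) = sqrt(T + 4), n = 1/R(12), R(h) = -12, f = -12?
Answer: 144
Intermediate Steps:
n = -1/12 (n = 1/(-12) = -1/12 ≈ -0.083333)
C(T, y) = sqrt(4 + T)
(C(-5 + 1, f) + 1/n)**2 = (sqrt(4 + (-5 + 1)) + 1/(-1/12))**2 = (sqrt(4 - 4) - 12)**2 = (sqrt(0) - 12)**2 = (0 - 12)**2 = (-12)**2 = 144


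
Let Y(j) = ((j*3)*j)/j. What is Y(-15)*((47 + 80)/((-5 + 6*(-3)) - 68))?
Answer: 5715/91 ≈ 62.802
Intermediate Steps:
Y(j) = 3*j (Y(j) = ((3*j)*j)/j = (3*j**2)/j = 3*j)
Y(-15)*((47 + 80)/((-5 + 6*(-3)) - 68)) = (3*(-15))*((47 + 80)/((-5 + 6*(-3)) - 68)) = -5715/((-5 - 18) - 68) = -5715/(-23 - 68) = -5715/(-91) = -5715*(-1)/91 = -45*(-127/91) = 5715/91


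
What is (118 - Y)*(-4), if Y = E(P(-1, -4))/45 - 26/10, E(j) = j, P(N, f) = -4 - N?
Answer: -1448/3 ≈ -482.67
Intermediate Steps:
Y = -8/3 (Y = (-4 - 1*(-1))/45 - 26/10 = (-4 + 1)*(1/45) - 26*⅒ = -3*1/45 - 13/5 = -1/15 - 13/5 = -8/3 ≈ -2.6667)
(118 - Y)*(-4) = (118 - 1*(-8/3))*(-4) = (118 + 8/3)*(-4) = (362/3)*(-4) = -1448/3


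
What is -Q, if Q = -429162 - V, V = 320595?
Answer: 749757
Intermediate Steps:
Q = -749757 (Q = -429162 - 1*320595 = -429162 - 320595 = -749757)
-Q = -1*(-749757) = 749757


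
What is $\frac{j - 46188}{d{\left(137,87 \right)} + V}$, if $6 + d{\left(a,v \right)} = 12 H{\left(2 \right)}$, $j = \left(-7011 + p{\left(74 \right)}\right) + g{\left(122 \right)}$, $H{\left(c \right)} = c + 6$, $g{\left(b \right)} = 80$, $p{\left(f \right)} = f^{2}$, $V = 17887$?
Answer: $- \frac{47643}{17977} \approx -2.6502$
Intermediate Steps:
$H{\left(c \right)} = 6 + c$
$j = -1455$ ($j = \left(-7011 + 74^{2}\right) + 80 = \left(-7011 + 5476\right) + 80 = -1535 + 80 = -1455$)
$d{\left(a,v \right)} = 90$ ($d{\left(a,v \right)} = -6 + 12 \left(6 + 2\right) = -6 + 12 \cdot 8 = -6 + 96 = 90$)
$\frac{j - 46188}{d{\left(137,87 \right)} + V} = \frac{-1455 - 46188}{90 + 17887} = - \frac{47643}{17977}$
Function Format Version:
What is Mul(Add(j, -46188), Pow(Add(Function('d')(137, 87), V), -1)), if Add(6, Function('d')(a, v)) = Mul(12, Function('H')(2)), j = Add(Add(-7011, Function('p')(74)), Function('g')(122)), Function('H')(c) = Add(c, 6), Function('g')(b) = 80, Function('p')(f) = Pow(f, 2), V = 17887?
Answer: Rational(-47643, 17977) ≈ -2.6502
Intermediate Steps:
Function('H')(c) = Add(6, c)
j = -1455 (j = Add(Add(-7011, Pow(74, 2)), 80) = Add(Add(-7011, 5476), 80) = Add(-1535, 80) = -1455)
Function('d')(a, v) = 90 (Function('d')(a, v) = Add(-6, Mul(12, Add(6, 2))) = Add(-6, Mul(12, 8)) = Add(-6, 96) = 90)
Mul(Add(j, -46188), Pow(Add(Function('d')(137, 87), V), -1)) = Mul(Add(-1455, -46188), Pow(Add(90, 17887), -1)) = Mul(-47643, Pow(17977, -1)) = Mul(-47643, Rational(1, 17977)) = Rational(-47643, 17977)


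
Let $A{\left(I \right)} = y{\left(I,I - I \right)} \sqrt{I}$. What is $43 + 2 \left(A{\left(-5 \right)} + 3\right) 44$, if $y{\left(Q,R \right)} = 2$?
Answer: $307 + 176 i \sqrt{5} \approx 307.0 + 393.55 i$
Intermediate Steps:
$A{\left(I \right)} = 2 \sqrt{I}$
$43 + 2 \left(A{\left(-5 \right)} + 3\right) 44 = 43 + 2 \left(2 \sqrt{-5} + 3\right) 44 = 43 + 2 \left(2 i \sqrt{5} + 3\right) 44 = 43 + 2 \left(3 + 2 i \sqrt{5}\right) 44 = 43 + \left(6 + 4 i \sqrt{5}\right) 44 = 43 + \left(264 + 176 i \sqrt{5}\right) = 307 + 176 i \sqrt{5}$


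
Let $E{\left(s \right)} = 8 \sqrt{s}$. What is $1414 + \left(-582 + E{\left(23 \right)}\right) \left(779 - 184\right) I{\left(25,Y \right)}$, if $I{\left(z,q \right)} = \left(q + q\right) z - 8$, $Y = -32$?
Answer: $556835734 - 7654080 \sqrt{23} \approx 5.2013 \cdot 10^{8}$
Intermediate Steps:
$I{\left(z,q \right)} = -8 + 2 q z$ ($I{\left(z,q \right)} = 2 q z - 8 = -8 + 2 q z$)
$1414 + \left(-582 + E{\left(23 \right)}\right) \left(779 - 184\right) I{\left(25,Y \right)} = 1414 + \left(-582 + 8 \sqrt{23}\right) \left(779 - 184\right) \left(-8 + 2 \left(-32\right) 25\right) = 1414 + \left(-582 + 8 \sqrt{23}\right) 595 \left(-8 - 1600\right) = 1414 + \left(-346290 + 4760 \sqrt{23}\right) \left(-1608\right) = 1414 + \left(556834320 - 7654080 \sqrt{23}\right) = 556835734 - 7654080 \sqrt{23}$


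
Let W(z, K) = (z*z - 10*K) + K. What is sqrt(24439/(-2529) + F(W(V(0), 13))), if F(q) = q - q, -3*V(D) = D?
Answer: I*sqrt(6867359)/843 ≈ 3.1086*I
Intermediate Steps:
V(D) = -D/3
W(z, K) = z**2 - 9*K (W(z, K) = (z**2 - 10*K) + K = z**2 - 9*K)
F(q) = 0
sqrt(24439/(-2529) + F(W(V(0), 13))) = sqrt(24439/(-2529) + 0) = sqrt(24439*(-1/2529) + 0) = sqrt(-24439/2529 + 0) = sqrt(-24439/2529) = I*sqrt(6867359)/843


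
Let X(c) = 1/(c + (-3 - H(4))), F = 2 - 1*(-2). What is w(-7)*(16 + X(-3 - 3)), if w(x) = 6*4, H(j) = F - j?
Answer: 1144/3 ≈ 381.33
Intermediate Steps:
F = 4 (F = 2 + 2 = 4)
H(j) = 4 - j
X(c) = 1/(-3 + c) (X(c) = 1/(c + (-3 - (4 - 1*4))) = 1/(c + (-3 - (4 - 4))) = 1/(c + (-3 - 1*0)) = 1/(c + (-3 + 0)) = 1/(c - 3) = 1/(-3 + c))
w(x) = 24
w(-7)*(16 + X(-3 - 3)) = 24*(16 + 1/(-3 + (-3 - 3))) = 24*(16 + 1/(-3 - 6)) = 24*(16 + 1/(-9)) = 24*(16 - ⅑) = 24*(143/9) = 1144/3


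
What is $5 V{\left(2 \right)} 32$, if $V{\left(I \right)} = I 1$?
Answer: $320$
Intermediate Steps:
$V{\left(I \right)} = I$
$5 V{\left(2 \right)} 32 = 5 \cdot 2 \cdot 32 = 10 \cdot 32 = 320$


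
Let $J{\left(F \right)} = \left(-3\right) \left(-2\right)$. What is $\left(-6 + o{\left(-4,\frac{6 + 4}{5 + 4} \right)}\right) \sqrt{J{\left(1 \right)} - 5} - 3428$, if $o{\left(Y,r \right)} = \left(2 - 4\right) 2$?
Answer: $-3438$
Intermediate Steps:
$J{\left(F \right)} = 6$
$o{\left(Y,r \right)} = -4$ ($o{\left(Y,r \right)} = \left(-2\right) 2 = -4$)
$\left(-6 + o{\left(-4,\frac{6 + 4}{5 + 4} \right)}\right) \sqrt{J{\left(1 \right)} - 5} - 3428 = \left(-6 - 4\right) \sqrt{6 - 5} - 3428 = - 10 \sqrt{1} - 3428 = \left(-10\right) 1 - 3428 = -10 - 3428 = -3438$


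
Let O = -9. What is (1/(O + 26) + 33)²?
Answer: 315844/289 ≈ 1092.9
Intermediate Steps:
(1/(O + 26) + 33)² = (1/(-9 + 26) + 33)² = (1/17 + 33)² = (562/17)² = 315844/289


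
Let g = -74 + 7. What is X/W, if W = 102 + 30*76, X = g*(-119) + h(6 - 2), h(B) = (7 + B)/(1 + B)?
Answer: 6646/1985 ≈ 3.3481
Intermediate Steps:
h(B) = (7 + B)/(1 + B)
g = -67
X = 39876/5 (X = -67*(-119) + (7 + (6 - 2))/(1 + (6 - 2)) = 7973 + (7 + 4)/(1 + 4) = 7973 + 11/5 = 39876/5 ≈ 7975.2)
W = 2382 (W = 102 + 2280 = 2382)
X/W = (39876/5)/2382 = (39876/5)*(1/2382) = 6646/1985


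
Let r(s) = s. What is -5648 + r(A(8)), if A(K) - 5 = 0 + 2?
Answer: -5641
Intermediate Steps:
A(K) = 7 (A(K) = 5 + (0 + 2) = 5 + 2 = 7)
-5648 + r(A(8)) = -5648 + 7 = -5641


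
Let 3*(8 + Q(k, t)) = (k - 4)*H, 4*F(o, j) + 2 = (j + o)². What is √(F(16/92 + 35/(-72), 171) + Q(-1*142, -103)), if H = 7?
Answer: √76065981001/3312 ≈ 83.273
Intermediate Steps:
F(o, j) = -½ + (j + o)²/4
Q(k, t) = -52/3 + 7*k/3 (Q(k, t) = -8 + ((k - 4)*7)/3 = -8 + ((-4 + k)*7)/3 = -8 + (-28 + 7*k)/3 = -8 + (-28/3 + 7*k/3) = -52/3 + 7*k/3)
√(F(16/92 + 35/(-72), 171) + Q(-1*142, -103)) = √((-½ + (171 + (16/92 + 35/(-72)))²/4) + (-52/3 + 7*(-1*142)/3)) = √((-½ + (171 + (16*(1/92) + 35*(-1/72)))²/4) + (-52/3 + (7/3)*(-142))) = √((-½ + (171 + (4/23 - 35/72))²/4) + (-52/3 - 994/3)) = √((-½ + (171 - 517/1656)²/4) - 1046/3) = √((-½ + (282659/1656)²/4) - 1046/3) = √((-½ + (¼)*(79896110281/2742336)) - 1046/3) = √((-½ + 79896110281/10969344) - 1046/3) = √(79890625609/10969344 - 1046/3) = √(76065981001/10969344) = √76065981001/3312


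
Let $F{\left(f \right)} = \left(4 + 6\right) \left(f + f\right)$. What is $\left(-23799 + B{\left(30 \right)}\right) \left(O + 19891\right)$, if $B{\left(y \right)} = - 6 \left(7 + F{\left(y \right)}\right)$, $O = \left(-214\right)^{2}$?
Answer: $-1802516967$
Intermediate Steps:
$O = 45796$
$F{\left(f \right)} = 20 f$ ($F{\left(f \right)} = 10 \cdot 2 f = 20 f$)
$B{\left(y \right)} = -42 - 120 y$ ($B{\left(y \right)} = - 6 \left(7 + 20 y\right) = -42 - 120 y$)
$\left(-23799 + B{\left(30 \right)}\right) \left(O + 19891\right) = \left(-23799 - 3642\right) \left(45796 + 19891\right) = \left(-23799 - 3642\right) 65687 = \left(-27441\right) 65687 = -1802516967$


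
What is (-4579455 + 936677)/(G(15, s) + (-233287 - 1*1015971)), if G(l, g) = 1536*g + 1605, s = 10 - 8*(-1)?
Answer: 3642778/1220005 ≈ 2.9859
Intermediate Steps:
s = 18 (s = 10 + 8 = 18)
G(l, g) = 1605 + 1536*g
(-4579455 + 936677)/(G(15, s) + (-233287 - 1*1015971)) = (-4579455 + 936677)/((1605 + 1536*18) + (-233287 - 1*1015971)) = -3642778/((1605 + 27648) + (-233287 - 1015971)) = -3642778/(29253 - 1249258) = -3642778/(-1220005) = -3642778*(-1/1220005) = 3642778/1220005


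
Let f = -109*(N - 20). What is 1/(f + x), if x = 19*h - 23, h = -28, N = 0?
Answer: 1/1625 ≈ 0.00061538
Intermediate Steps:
x = -555 (x = 19*(-28) - 23 = -532 - 23 = -555)
f = 2180 (f = -109*(0 - 20) = -109*(-20) = 2180)
1/(f + x) = 1/(2180 - 555) = 1/1625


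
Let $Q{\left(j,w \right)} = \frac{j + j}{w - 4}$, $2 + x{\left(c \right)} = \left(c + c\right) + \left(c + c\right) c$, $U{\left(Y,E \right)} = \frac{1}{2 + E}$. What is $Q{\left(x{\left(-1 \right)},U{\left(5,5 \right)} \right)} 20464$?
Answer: $\frac{572992}{27} \approx 21222.0$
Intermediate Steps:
$x{\left(c \right)} = -2 + 2 c + 2 c^{2}$ ($x{\left(c \right)} = -2 + \left(\left(c + c\right) + \left(c + c\right) c\right) = -2 + \left(2 c + 2 c c\right) = -2 + \left(2 c + 2 c^{2}\right) = -2 + 2 c + 2 c^{2}$)
$Q{\left(j,w \right)} = \frac{2 j}{-4 + w}$
$Q{\left(x{\left(-1 \right)},U{\left(5,5 \right)} \right)} 20464 = \frac{2 \left(-2 + 2 \left(-1\right) + 2 \left(-1\right)^{2}\right)}{-4 + \frac{1}{2 + 5}} \cdot 20464 = \frac{2 \left(-2 - 2 + 2 \cdot 1\right)}{-4 + \frac{1}{7}} \cdot 20464 = \frac{2 \left(-2 - 2 + 2\right)}{-4 + \frac{1}{7}} \cdot 20464 = 2 \left(-2\right) \frac{1}{- \frac{27}{7}} \cdot 20464 = 2 \left(-2\right) \left(- \frac{7}{27}\right) 20464 = \frac{28}{27} \cdot 20464 = \frac{572992}{27}$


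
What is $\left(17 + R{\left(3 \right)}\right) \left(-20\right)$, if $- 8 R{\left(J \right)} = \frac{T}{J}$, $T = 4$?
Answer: $- \frac{1010}{3} \approx -336.67$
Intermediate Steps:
$R{\left(J \right)} = - \frac{1}{2 J}$ ($R{\left(J \right)} = - \frac{4 \frac{1}{J}}{8} = - \frac{1}{2 J}$)
$\left(17 + R{\left(3 \right)}\right) \left(-20\right) = \left(17 - \frac{1}{2 \cdot 3}\right) \left(-20\right) = \left(17 - \frac{1}{6}\right) \left(-20\right) = \frac{101}{6} \left(-20\right) = - \frac{1010}{3}$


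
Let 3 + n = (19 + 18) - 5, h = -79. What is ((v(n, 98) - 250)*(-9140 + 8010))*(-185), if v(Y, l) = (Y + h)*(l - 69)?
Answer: -355385000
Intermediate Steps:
n = 29 (n = -3 + ((19 + 18) - 5) = -3 + (37 - 5) = -3 + 32 = 29)
v(Y, l) = (-79 + Y)*(-69 + l) (v(Y, l) = (Y - 79)*(l - 69) = (-79 + Y)*(-69 + l))
((v(n, 98) - 250)*(-9140 + 8010))*(-185) = (((5451 - 79*98 - 69*29 + 29*98) - 250)*(-9140 + 8010))*(-185) = (((5451 - 7742 - 2001 + 2842) - 250)*(-1130))*(-185) = ((-1450 - 250)*(-1130))*(-185) = -1700*(-1130)*(-185) = 1921000*(-185) = -355385000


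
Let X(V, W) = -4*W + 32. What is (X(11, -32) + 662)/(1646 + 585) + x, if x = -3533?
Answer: -7881301/2231 ≈ -3532.6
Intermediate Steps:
X(V, W) = 32 - 4*W
(X(11, -32) + 662)/(1646 + 585) + x = ((32 - 4*(-32)) + 662)/(1646 + 585) - 3533 = ((32 + 128) + 662)/2231 - 3533 = (160 + 662)*(1/2231) - 3533 = 822*(1/2231) - 3533 = 822/2231 - 3533 = -7881301/2231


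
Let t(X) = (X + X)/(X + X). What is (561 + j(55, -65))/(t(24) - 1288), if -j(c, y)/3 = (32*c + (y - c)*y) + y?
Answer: 716/33 ≈ 21.697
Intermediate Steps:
j(c, y) = -96*c - 3*y - 3*y*(y - c) (j(c, y) = -3*((32*c + (y - c)*y) + y) = -3*((32*c + y*(y - c)) + y) = -3*(y + 32*c + y*(y - c)) = -96*c - 3*y - 3*y*(y - c))
t(X) = 1 (t(X) = (2*X)/((2*X)) = (2*X)*(1/(2*X)) = 1)
(561 + j(55, -65))/(t(24) - 1288) = (561 + (-96*55 - 3*(-65) - 3*(-65)² + 3*55*(-65)))/(1 - 1288) = (561 + (-5280 + 195 - 3*4225 - 10725))/(-1287) = (561 + (-5280 + 195 - 12675 - 10725))*(-1/1287) = (561 - 28485)*(-1/1287) = -27924*(-1/1287) = 716/33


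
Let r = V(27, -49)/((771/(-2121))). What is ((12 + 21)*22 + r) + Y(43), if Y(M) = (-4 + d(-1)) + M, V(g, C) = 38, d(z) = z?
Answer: 169482/257 ≈ 659.46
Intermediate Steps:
Y(M) = -5 + M (Y(M) = (-4 - 1) + M = -5 + M)
r = -26866/257 (r = 38/((771/(-2121))) = 38/((771*(-1/2121))) = 38/(-257/707) = 38*(-707/257) = -26866/257 ≈ -104.54)
((12 + 21)*22 + r) + Y(43) = ((12 + 21)*22 - 26866/257) + (-5 + 43) = (33*22 - 26866/257) + 38 = (726 - 26866/257) + 38 = 159716/257 + 38 = 169482/257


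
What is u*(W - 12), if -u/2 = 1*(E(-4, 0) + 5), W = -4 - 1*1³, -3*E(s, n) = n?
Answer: 170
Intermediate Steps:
E(s, n) = -n/3
W = -5 (W = -4 - 1*1 = -4 - 1 = -5)
u = -10 (u = -2*(-⅓*0 + 5) = -2*(0 + 5) = -2*5 = -10)
u*(W - 12) = -10*(-5 - 12) = -10*(-17) = 170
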